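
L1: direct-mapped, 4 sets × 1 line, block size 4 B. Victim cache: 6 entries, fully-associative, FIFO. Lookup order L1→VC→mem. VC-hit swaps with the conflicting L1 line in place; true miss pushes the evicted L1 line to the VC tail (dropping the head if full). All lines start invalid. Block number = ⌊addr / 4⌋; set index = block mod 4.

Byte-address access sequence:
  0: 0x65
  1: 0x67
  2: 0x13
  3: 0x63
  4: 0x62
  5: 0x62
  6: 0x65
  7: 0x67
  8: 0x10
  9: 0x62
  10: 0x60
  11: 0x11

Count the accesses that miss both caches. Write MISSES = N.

  [0] addr=0x65 blk=25 s=1: MISS | VC []
  [1] addr=0x67 blk=25 s=1: L1-HIT | VC []
  [2] addr=0x13 blk=4 s=0: MISS | VC []
  [3] addr=0x63 blk=24 s=0: MISS | VC [4]
  [4] addr=0x62 blk=24 s=0: L1-HIT | VC [4]
  [5] addr=0x62 blk=24 s=0: L1-HIT | VC [4]
  [6] addr=0x65 blk=25 s=1: L1-HIT | VC [4]
  [7] addr=0x67 blk=25 s=1: L1-HIT | VC [4]
  [8] addr=0x10 blk=4 s=0: VC-HIT | VC [24]
  [9] addr=0x62 blk=24 s=0: VC-HIT | VC [4]
  [10] addr=0x60 blk=24 s=0: L1-HIT | VC [4]
  [11] addr=0x11 blk=4 s=0: VC-HIT | VC [24]

MISSES = 3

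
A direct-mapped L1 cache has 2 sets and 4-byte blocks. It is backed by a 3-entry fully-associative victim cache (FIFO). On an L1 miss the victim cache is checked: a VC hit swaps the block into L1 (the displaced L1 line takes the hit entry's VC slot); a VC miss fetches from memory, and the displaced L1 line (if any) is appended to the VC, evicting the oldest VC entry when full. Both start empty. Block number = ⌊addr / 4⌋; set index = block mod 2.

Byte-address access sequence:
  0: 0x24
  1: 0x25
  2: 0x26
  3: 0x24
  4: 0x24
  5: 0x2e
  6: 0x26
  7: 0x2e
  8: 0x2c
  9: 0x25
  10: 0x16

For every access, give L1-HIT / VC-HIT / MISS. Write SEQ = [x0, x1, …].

SEQ = [MISS, L1-HIT, L1-HIT, L1-HIT, L1-HIT, MISS, VC-HIT, VC-HIT, L1-HIT, VC-HIT, MISS]

0: 0x24 (blk 9, set 1) → MISS  vc=[]
1: 0x25 (blk 9, set 1) → L1-HIT  vc=[]
2: 0x26 (blk 9, set 1) → L1-HIT  vc=[]
3: 0x24 (blk 9, set 1) → L1-HIT  vc=[]
4: 0x24 (blk 9, set 1) → L1-HIT  vc=[]
5: 0x2e (blk 11, set 1) → MISS  vc=[9]
6: 0x26 (blk 9, set 1) → VC-HIT  vc=[11]
7: 0x2e (blk 11, set 1) → VC-HIT  vc=[9]
8: 0x2c (blk 11, set 1) → L1-HIT  vc=[9]
9: 0x25 (blk 9, set 1) → VC-HIT  vc=[11]
10: 0x16 (blk 5, set 1) → MISS  vc=[11, 9]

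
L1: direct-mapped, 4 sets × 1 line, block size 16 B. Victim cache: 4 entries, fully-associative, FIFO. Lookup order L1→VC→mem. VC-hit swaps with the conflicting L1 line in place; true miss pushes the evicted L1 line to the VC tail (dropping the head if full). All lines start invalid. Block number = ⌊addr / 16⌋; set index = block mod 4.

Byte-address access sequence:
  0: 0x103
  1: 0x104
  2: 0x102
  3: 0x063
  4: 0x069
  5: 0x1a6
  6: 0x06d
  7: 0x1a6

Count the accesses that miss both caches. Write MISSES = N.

MISSES = 3

#0 0x103→b16/s0 MISS; vc=[]
#1 0x104→b16/s0 L1-HIT; vc=[]
#2 0x102→b16/s0 L1-HIT; vc=[]
#3 0x63→b6/s2 MISS; vc=[]
#4 0x69→b6/s2 L1-HIT; vc=[]
#5 0x1a6→b26/s2 MISS; vc=[6]
#6 0x6d→b6/s2 VC-HIT; vc=[26]
#7 0x1a6→b26/s2 VC-HIT; vc=[6]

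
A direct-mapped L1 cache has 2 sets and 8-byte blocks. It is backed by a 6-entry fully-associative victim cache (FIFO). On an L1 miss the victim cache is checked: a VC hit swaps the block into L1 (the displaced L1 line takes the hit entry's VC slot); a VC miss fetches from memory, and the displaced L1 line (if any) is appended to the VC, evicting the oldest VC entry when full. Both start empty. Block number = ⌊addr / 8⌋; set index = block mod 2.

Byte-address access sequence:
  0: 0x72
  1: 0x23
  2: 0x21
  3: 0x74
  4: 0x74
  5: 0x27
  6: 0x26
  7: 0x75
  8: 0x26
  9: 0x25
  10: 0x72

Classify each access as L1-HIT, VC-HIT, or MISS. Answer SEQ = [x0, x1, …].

  [0] addr=0x72 blk=14 s=0: MISS | VC []
  [1] addr=0x23 blk=4 s=0: MISS | VC [14]
  [2] addr=0x21 blk=4 s=0: L1-HIT | VC [14]
  [3] addr=0x74 blk=14 s=0: VC-HIT | VC [4]
  [4] addr=0x74 blk=14 s=0: L1-HIT | VC [4]
  [5] addr=0x27 blk=4 s=0: VC-HIT | VC [14]
  [6] addr=0x26 blk=4 s=0: L1-HIT | VC [14]
  [7] addr=0x75 blk=14 s=0: VC-HIT | VC [4]
  [8] addr=0x26 blk=4 s=0: VC-HIT | VC [14]
  [9] addr=0x25 blk=4 s=0: L1-HIT | VC [14]
  [10] addr=0x72 blk=14 s=0: VC-HIT | VC [4]

SEQ = [MISS, MISS, L1-HIT, VC-HIT, L1-HIT, VC-HIT, L1-HIT, VC-HIT, VC-HIT, L1-HIT, VC-HIT]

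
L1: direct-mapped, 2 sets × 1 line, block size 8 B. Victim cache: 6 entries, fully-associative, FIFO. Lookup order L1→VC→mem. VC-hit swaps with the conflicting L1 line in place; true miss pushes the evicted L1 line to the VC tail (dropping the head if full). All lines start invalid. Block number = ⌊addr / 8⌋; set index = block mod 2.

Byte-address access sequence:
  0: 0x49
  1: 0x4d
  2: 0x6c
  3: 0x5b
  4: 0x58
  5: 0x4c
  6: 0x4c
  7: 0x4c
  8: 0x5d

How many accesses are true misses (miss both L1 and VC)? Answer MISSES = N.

MISSES = 3

#0 0x49→b9/s1 MISS; vc=[]
#1 0x4d→b9/s1 L1-HIT; vc=[]
#2 0x6c→b13/s1 MISS; vc=[9]
#3 0x5b→b11/s1 MISS; vc=[9,13]
#4 0x58→b11/s1 L1-HIT; vc=[9,13]
#5 0x4c→b9/s1 VC-HIT; vc=[11,13]
#6 0x4c→b9/s1 L1-HIT; vc=[11,13]
#7 0x4c→b9/s1 L1-HIT; vc=[11,13]
#8 0x5d→b11/s1 VC-HIT; vc=[9,13]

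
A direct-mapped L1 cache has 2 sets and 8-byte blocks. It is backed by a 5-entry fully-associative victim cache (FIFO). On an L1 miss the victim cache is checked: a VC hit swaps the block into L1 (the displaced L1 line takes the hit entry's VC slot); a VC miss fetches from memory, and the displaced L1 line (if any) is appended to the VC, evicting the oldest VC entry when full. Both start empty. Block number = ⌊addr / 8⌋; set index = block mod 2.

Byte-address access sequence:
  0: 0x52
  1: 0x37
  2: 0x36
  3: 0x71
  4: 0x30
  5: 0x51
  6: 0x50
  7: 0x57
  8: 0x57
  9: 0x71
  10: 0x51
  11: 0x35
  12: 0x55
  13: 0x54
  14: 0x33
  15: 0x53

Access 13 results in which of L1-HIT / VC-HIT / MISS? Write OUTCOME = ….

OUTCOME = L1-HIT

#0 0x52→b10/s0 MISS; vc=[]
#1 0x37→b6/s0 MISS; vc=[10]
#2 0x36→b6/s0 L1-HIT; vc=[10]
#3 0x71→b14/s0 MISS; vc=[10,6]
#4 0x30→b6/s0 VC-HIT; vc=[10,14]
#5 0x51→b10/s0 VC-HIT; vc=[6,14]
#6 0x50→b10/s0 L1-HIT; vc=[6,14]
#7 0x57→b10/s0 L1-HIT; vc=[6,14]
#8 0x57→b10/s0 L1-HIT; vc=[6,14]
#9 0x71→b14/s0 VC-HIT; vc=[6,10]
#10 0x51→b10/s0 VC-HIT; vc=[6,14]
#11 0x35→b6/s0 VC-HIT; vc=[10,14]
#12 0x55→b10/s0 VC-HIT; vc=[6,14]
#13 0x54→b10/s0 L1-HIT; vc=[6,14]
#14 0x33→b6/s0 VC-HIT; vc=[10,14]
#15 0x53→b10/s0 VC-HIT; vc=[6,14]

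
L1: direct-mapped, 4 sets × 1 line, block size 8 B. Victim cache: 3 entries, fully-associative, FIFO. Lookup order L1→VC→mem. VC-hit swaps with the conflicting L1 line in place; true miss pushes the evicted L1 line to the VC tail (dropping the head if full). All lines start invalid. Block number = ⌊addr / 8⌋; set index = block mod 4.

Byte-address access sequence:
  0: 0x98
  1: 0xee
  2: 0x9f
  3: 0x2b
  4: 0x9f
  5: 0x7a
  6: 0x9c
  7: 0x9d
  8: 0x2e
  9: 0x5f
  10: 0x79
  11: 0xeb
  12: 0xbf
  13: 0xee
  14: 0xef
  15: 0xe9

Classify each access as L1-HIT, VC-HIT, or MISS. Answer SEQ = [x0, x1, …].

SEQ = [MISS, MISS, L1-HIT, MISS, L1-HIT, MISS, VC-HIT, L1-HIT, L1-HIT, MISS, VC-HIT, VC-HIT, MISS, L1-HIT, L1-HIT, L1-HIT]

  [0] addr=0x98 blk=19 s=3: MISS | VC []
  [1] addr=0xee blk=29 s=1: MISS | VC []
  [2] addr=0x9f blk=19 s=3: L1-HIT | VC []
  [3] addr=0x2b blk=5 s=1: MISS | VC [29]
  [4] addr=0x9f blk=19 s=3: L1-HIT | VC [29]
  [5] addr=0x7a blk=15 s=3: MISS | VC [29, 19]
  [6] addr=0x9c blk=19 s=3: VC-HIT | VC [29, 15]
  [7] addr=0x9d blk=19 s=3: L1-HIT | VC [29, 15]
  [8] addr=0x2e blk=5 s=1: L1-HIT | VC [29, 15]
  [9] addr=0x5f blk=11 s=3: MISS | VC [29, 15, 19]
  [10] addr=0x79 blk=15 s=3: VC-HIT | VC [29, 11, 19]
  [11] addr=0xeb blk=29 s=1: VC-HIT | VC [5, 11, 19]
  [12] addr=0xbf blk=23 s=3: MISS | VC [11, 19, 15]
  [13] addr=0xee blk=29 s=1: L1-HIT | VC [11, 19, 15]
  [14] addr=0xef blk=29 s=1: L1-HIT | VC [11, 19, 15]
  [15] addr=0xe9 blk=29 s=1: L1-HIT | VC [11, 19, 15]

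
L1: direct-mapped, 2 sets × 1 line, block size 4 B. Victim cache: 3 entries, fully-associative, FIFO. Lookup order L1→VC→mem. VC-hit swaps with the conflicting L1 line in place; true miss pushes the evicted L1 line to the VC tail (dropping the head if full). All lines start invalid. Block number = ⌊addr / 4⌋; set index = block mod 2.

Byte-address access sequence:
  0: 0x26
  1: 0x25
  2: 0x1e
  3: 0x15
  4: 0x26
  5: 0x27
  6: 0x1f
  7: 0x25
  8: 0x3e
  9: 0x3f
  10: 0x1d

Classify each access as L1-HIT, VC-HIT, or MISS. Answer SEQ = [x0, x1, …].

SEQ = [MISS, L1-HIT, MISS, MISS, VC-HIT, L1-HIT, VC-HIT, VC-HIT, MISS, L1-HIT, VC-HIT]

  [0] addr=0x26 blk=9 s=1: MISS | VC []
  [1] addr=0x25 blk=9 s=1: L1-HIT | VC []
  [2] addr=0x1e blk=7 s=1: MISS | VC [9]
  [3] addr=0x15 blk=5 s=1: MISS | VC [9, 7]
  [4] addr=0x26 blk=9 s=1: VC-HIT | VC [5, 7]
  [5] addr=0x27 blk=9 s=1: L1-HIT | VC [5, 7]
  [6] addr=0x1f blk=7 s=1: VC-HIT | VC [5, 9]
  [7] addr=0x25 blk=9 s=1: VC-HIT | VC [5, 7]
  [8] addr=0x3e blk=15 s=1: MISS | VC [5, 7, 9]
  [9] addr=0x3f blk=15 s=1: L1-HIT | VC [5, 7, 9]
  [10] addr=0x1d blk=7 s=1: VC-HIT | VC [5, 15, 9]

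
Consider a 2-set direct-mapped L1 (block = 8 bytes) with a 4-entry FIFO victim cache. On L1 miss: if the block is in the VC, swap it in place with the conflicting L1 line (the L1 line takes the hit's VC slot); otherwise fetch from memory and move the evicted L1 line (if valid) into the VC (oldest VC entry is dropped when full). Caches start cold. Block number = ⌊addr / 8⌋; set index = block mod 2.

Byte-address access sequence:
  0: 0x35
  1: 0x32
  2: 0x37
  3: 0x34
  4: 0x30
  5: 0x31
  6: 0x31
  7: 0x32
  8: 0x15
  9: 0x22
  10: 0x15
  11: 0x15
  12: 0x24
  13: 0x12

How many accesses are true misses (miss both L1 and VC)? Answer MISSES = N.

MISSES = 3

  [0] addr=0x35 blk=6 s=0: MISS | VC []
  [1] addr=0x32 blk=6 s=0: L1-HIT | VC []
  [2] addr=0x37 blk=6 s=0: L1-HIT | VC []
  [3] addr=0x34 blk=6 s=0: L1-HIT | VC []
  [4] addr=0x30 blk=6 s=0: L1-HIT | VC []
  [5] addr=0x31 blk=6 s=0: L1-HIT | VC []
  [6] addr=0x31 blk=6 s=0: L1-HIT | VC []
  [7] addr=0x32 blk=6 s=0: L1-HIT | VC []
  [8] addr=0x15 blk=2 s=0: MISS | VC [6]
  [9] addr=0x22 blk=4 s=0: MISS | VC [6, 2]
  [10] addr=0x15 blk=2 s=0: VC-HIT | VC [6, 4]
  [11] addr=0x15 blk=2 s=0: L1-HIT | VC [6, 4]
  [12] addr=0x24 blk=4 s=0: VC-HIT | VC [6, 2]
  [13] addr=0x12 blk=2 s=0: VC-HIT | VC [6, 4]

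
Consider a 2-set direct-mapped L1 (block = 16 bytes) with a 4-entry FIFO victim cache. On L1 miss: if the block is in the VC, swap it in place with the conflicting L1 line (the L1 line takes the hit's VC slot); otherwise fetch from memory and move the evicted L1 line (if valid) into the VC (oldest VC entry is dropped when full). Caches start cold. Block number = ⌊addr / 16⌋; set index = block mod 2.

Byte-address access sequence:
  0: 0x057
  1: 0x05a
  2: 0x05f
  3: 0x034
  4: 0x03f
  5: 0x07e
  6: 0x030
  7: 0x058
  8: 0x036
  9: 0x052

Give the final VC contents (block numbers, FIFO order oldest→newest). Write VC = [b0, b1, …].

VC = [3, 7]

0: 0x57 (blk 5, set 1) → MISS  vc=[]
1: 0x5a (blk 5, set 1) → L1-HIT  vc=[]
2: 0x5f (blk 5, set 1) → L1-HIT  vc=[]
3: 0x34 (blk 3, set 1) → MISS  vc=[5]
4: 0x3f (blk 3, set 1) → L1-HIT  vc=[5]
5: 0x7e (blk 7, set 1) → MISS  vc=[5, 3]
6: 0x30 (blk 3, set 1) → VC-HIT  vc=[5, 7]
7: 0x58 (blk 5, set 1) → VC-HIT  vc=[3, 7]
8: 0x36 (blk 3, set 1) → VC-HIT  vc=[5, 7]
9: 0x52 (blk 5, set 1) → VC-HIT  vc=[3, 7]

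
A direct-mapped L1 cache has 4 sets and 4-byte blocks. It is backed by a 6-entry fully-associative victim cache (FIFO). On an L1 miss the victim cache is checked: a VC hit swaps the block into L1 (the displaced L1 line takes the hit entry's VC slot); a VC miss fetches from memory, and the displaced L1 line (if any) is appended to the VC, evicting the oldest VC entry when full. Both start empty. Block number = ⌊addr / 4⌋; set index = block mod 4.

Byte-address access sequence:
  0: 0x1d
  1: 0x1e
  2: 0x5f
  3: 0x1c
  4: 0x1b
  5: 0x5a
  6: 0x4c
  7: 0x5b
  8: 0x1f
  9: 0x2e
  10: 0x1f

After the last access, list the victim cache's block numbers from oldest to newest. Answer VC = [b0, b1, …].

0: 0x1d (blk 7, set 3) → MISS  vc=[]
1: 0x1e (blk 7, set 3) → L1-HIT  vc=[]
2: 0x5f (blk 23, set 3) → MISS  vc=[7]
3: 0x1c (blk 7, set 3) → VC-HIT  vc=[23]
4: 0x1b (blk 6, set 2) → MISS  vc=[23]
5: 0x5a (blk 22, set 2) → MISS  vc=[23, 6]
6: 0x4c (blk 19, set 3) → MISS  vc=[23, 6, 7]
7: 0x5b (blk 22, set 2) → L1-HIT  vc=[23, 6, 7]
8: 0x1f (blk 7, set 3) → VC-HIT  vc=[23, 6, 19]
9: 0x2e (blk 11, set 3) → MISS  vc=[23, 6, 19, 7]
10: 0x1f (blk 7, set 3) → VC-HIT  vc=[23, 6, 19, 11]

VC = [23, 6, 19, 11]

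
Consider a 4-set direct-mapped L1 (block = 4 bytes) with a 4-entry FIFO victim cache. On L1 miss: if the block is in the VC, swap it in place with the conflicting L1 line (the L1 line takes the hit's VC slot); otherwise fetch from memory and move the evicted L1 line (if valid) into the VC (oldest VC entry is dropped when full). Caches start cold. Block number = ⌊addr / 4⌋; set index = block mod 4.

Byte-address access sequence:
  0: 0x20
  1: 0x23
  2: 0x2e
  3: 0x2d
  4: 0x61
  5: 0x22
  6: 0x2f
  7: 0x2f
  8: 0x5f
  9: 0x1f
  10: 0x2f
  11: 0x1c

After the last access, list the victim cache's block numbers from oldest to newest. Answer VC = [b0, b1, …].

VC = [24, 11, 23]

  [0] addr=0x20 blk=8 s=0: MISS | VC []
  [1] addr=0x23 blk=8 s=0: L1-HIT | VC []
  [2] addr=0x2e blk=11 s=3: MISS | VC []
  [3] addr=0x2d blk=11 s=3: L1-HIT | VC []
  [4] addr=0x61 blk=24 s=0: MISS | VC [8]
  [5] addr=0x22 blk=8 s=0: VC-HIT | VC [24]
  [6] addr=0x2f blk=11 s=3: L1-HIT | VC [24]
  [7] addr=0x2f blk=11 s=3: L1-HIT | VC [24]
  [8] addr=0x5f blk=23 s=3: MISS | VC [24, 11]
  [9] addr=0x1f blk=7 s=3: MISS | VC [24, 11, 23]
  [10] addr=0x2f blk=11 s=3: VC-HIT | VC [24, 7, 23]
  [11] addr=0x1c blk=7 s=3: VC-HIT | VC [24, 11, 23]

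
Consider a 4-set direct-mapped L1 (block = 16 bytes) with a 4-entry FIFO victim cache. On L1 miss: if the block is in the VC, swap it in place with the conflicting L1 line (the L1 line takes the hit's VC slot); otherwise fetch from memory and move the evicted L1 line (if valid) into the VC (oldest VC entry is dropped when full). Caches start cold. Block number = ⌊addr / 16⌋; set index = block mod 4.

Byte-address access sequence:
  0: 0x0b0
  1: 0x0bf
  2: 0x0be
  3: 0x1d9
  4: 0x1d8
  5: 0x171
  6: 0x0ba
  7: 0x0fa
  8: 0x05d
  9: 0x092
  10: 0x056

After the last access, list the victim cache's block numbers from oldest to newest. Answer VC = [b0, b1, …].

0: 0xb0 (blk 11, set 3) → MISS  vc=[]
1: 0xbf (blk 11, set 3) → L1-HIT  vc=[]
2: 0xbe (blk 11, set 3) → L1-HIT  vc=[]
3: 0x1d9 (blk 29, set 1) → MISS  vc=[]
4: 0x1d8 (blk 29, set 1) → L1-HIT  vc=[]
5: 0x171 (blk 23, set 3) → MISS  vc=[11]
6: 0xba (blk 11, set 3) → VC-HIT  vc=[23]
7: 0xfa (blk 15, set 3) → MISS  vc=[23, 11]
8: 0x5d (blk 5, set 1) → MISS  vc=[23, 11, 29]
9: 0x92 (blk 9, set 1) → MISS  vc=[23, 11, 29, 5]
10: 0x56 (blk 5, set 1) → VC-HIT  vc=[23, 11, 29, 9]

VC = [23, 11, 29, 9]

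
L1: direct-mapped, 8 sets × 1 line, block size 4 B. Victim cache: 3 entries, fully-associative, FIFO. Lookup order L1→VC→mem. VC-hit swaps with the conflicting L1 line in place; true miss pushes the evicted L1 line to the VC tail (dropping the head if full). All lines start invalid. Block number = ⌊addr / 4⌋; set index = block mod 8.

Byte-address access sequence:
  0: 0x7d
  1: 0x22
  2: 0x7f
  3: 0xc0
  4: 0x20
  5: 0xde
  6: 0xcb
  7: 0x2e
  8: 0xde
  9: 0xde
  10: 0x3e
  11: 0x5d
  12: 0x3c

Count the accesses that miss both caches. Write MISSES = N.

  [0] addr=0x7d blk=31 s=7: MISS | VC []
  [1] addr=0x22 blk=8 s=0: MISS | VC []
  [2] addr=0x7f blk=31 s=7: L1-HIT | VC []
  [3] addr=0xc0 blk=48 s=0: MISS | VC [8]
  [4] addr=0x20 blk=8 s=0: VC-HIT | VC [48]
  [5] addr=0xde blk=55 s=7: MISS | VC [48, 31]
  [6] addr=0xcb blk=50 s=2: MISS | VC [48, 31]
  [7] addr=0x2e blk=11 s=3: MISS | VC [48, 31]
  [8] addr=0xde blk=55 s=7: L1-HIT | VC [48, 31]
  [9] addr=0xde blk=55 s=7: L1-HIT | VC [48, 31]
  [10] addr=0x3e blk=15 s=7: MISS | VC [48, 31, 55]
  [11] addr=0x5d blk=23 s=7: MISS | VC [31, 55, 15]
  [12] addr=0x3c blk=15 s=7: VC-HIT | VC [31, 55, 23]

MISSES = 8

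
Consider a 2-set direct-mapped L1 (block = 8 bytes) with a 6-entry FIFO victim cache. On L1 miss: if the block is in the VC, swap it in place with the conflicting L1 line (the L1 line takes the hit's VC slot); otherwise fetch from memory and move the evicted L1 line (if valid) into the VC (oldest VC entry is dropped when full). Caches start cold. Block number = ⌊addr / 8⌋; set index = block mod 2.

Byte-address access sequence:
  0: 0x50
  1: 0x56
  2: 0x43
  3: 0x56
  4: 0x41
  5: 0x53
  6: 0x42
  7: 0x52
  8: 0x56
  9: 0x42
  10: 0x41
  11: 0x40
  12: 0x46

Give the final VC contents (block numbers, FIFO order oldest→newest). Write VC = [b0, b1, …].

  [0] addr=0x50 blk=10 s=0: MISS | VC []
  [1] addr=0x56 blk=10 s=0: L1-HIT | VC []
  [2] addr=0x43 blk=8 s=0: MISS | VC [10]
  [3] addr=0x56 blk=10 s=0: VC-HIT | VC [8]
  [4] addr=0x41 blk=8 s=0: VC-HIT | VC [10]
  [5] addr=0x53 blk=10 s=0: VC-HIT | VC [8]
  [6] addr=0x42 blk=8 s=0: VC-HIT | VC [10]
  [7] addr=0x52 blk=10 s=0: VC-HIT | VC [8]
  [8] addr=0x56 blk=10 s=0: L1-HIT | VC [8]
  [9] addr=0x42 blk=8 s=0: VC-HIT | VC [10]
  [10] addr=0x41 blk=8 s=0: L1-HIT | VC [10]
  [11] addr=0x40 blk=8 s=0: L1-HIT | VC [10]
  [12] addr=0x46 blk=8 s=0: L1-HIT | VC [10]

VC = [10]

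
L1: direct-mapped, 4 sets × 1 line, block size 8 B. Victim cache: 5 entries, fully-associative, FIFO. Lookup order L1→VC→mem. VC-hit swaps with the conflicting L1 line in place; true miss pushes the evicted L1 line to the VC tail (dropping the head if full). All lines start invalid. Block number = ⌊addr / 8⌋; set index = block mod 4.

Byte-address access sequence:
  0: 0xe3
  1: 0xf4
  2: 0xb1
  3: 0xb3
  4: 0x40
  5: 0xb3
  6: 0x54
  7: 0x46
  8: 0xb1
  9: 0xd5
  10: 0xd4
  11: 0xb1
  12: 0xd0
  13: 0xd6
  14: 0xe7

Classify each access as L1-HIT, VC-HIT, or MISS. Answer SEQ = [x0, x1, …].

0: 0xe3 (blk 28, set 0) → MISS  vc=[]
1: 0xf4 (blk 30, set 2) → MISS  vc=[]
2: 0xb1 (blk 22, set 2) → MISS  vc=[30]
3: 0xb3 (blk 22, set 2) → L1-HIT  vc=[30]
4: 0x40 (blk 8, set 0) → MISS  vc=[30, 28]
5: 0xb3 (blk 22, set 2) → L1-HIT  vc=[30, 28]
6: 0x54 (blk 10, set 2) → MISS  vc=[30, 28, 22]
7: 0x46 (blk 8, set 0) → L1-HIT  vc=[30, 28, 22]
8: 0xb1 (blk 22, set 2) → VC-HIT  vc=[30, 28, 10]
9: 0xd5 (blk 26, set 2) → MISS  vc=[30, 28, 10, 22]
10: 0xd4 (blk 26, set 2) → L1-HIT  vc=[30, 28, 10, 22]
11: 0xb1 (blk 22, set 2) → VC-HIT  vc=[30, 28, 10, 26]
12: 0xd0 (blk 26, set 2) → VC-HIT  vc=[30, 28, 10, 22]
13: 0xd6 (blk 26, set 2) → L1-HIT  vc=[30, 28, 10, 22]
14: 0xe7 (blk 28, set 0) → VC-HIT  vc=[30, 8, 10, 22]

SEQ = [MISS, MISS, MISS, L1-HIT, MISS, L1-HIT, MISS, L1-HIT, VC-HIT, MISS, L1-HIT, VC-HIT, VC-HIT, L1-HIT, VC-HIT]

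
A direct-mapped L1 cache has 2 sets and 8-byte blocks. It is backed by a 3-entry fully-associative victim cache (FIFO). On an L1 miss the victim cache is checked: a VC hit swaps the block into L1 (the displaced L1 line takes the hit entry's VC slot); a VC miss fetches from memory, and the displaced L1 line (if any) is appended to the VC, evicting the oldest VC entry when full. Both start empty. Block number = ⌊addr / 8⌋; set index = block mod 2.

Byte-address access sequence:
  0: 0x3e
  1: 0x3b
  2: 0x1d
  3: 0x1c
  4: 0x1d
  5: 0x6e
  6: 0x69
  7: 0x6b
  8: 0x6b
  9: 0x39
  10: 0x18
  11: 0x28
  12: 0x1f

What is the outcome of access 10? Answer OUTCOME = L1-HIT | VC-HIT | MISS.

  [0] addr=0x3e blk=7 s=1: MISS | VC []
  [1] addr=0x3b blk=7 s=1: L1-HIT | VC []
  [2] addr=0x1d blk=3 s=1: MISS | VC [7]
  [3] addr=0x1c blk=3 s=1: L1-HIT | VC [7]
  [4] addr=0x1d blk=3 s=1: L1-HIT | VC [7]
  [5] addr=0x6e blk=13 s=1: MISS | VC [7, 3]
  [6] addr=0x69 blk=13 s=1: L1-HIT | VC [7, 3]
  [7] addr=0x6b blk=13 s=1: L1-HIT | VC [7, 3]
  [8] addr=0x6b blk=13 s=1: L1-HIT | VC [7, 3]
  [9] addr=0x39 blk=7 s=1: VC-HIT | VC [13, 3]
  [10] addr=0x18 blk=3 s=1: VC-HIT | VC [13, 7]
  [11] addr=0x28 blk=5 s=1: MISS | VC [13, 7, 3]
  [12] addr=0x1f blk=3 s=1: VC-HIT | VC [13, 7, 5]

OUTCOME = VC-HIT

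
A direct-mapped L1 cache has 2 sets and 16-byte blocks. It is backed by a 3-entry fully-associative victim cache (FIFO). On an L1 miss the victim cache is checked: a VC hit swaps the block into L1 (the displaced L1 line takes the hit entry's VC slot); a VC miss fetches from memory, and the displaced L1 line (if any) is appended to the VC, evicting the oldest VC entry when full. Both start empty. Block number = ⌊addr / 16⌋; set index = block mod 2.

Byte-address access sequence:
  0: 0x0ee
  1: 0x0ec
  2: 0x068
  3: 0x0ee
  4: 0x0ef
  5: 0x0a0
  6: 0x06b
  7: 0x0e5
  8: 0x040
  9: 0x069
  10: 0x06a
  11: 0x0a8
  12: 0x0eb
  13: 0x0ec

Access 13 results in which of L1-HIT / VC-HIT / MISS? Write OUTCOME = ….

#0 0xee→b14/s0 MISS; vc=[]
#1 0xec→b14/s0 L1-HIT; vc=[]
#2 0x68→b6/s0 MISS; vc=[14]
#3 0xee→b14/s0 VC-HIT; vc=[6]
#4 0xef→b14/s0 L1-HIT; vc=[6]
#5 0xa0→b10/s0 MISS; vc=[6,14]
#6 0x6b→b6/s0 VC-HIT; vc=[10,14]
#7 0xe5→b14/s0 VC-HIT; vc=[10,6]
#8 0x40→b4/s0 MISS; vc=[10,6,14]
#9 0x69→b6/s0 VC-HIT; vc=[10,4,14]
#10 0x6a→b6/s0 L1-HIT; vc=[10,4,14]
#11 0xa8→b10/s0 VC-HIT; vc=[6,4,14]
#12 0xeb→b14/s0 VC-HIT; vc=[6,4,10]
#13 0xec→b14/s0 L1-HIT; vc=[6,4,10]

OUTCOME = L1-HIT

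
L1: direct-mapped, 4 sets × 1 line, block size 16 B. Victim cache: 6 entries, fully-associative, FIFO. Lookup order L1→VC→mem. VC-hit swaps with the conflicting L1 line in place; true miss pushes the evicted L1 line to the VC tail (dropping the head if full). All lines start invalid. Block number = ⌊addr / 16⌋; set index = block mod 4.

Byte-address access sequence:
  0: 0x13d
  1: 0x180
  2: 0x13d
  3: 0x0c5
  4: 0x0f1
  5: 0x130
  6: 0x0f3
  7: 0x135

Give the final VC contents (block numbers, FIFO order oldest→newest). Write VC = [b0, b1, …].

VC = [24, 15]

0: 0x13d (blk 19, set 3) → MISS  vc=[]
1: 0x180 (blk 24, set 0) → MISS  vc=[]
2: 0x13d (blk 19, set 3) → L1-HIT  vc=[]
3: 0xc5 (blk 12, set 0) → MISS  vc=[24]
4: 0xf1 (blk 15, set 3) → MISS  vc=[24, 19]
5: 0x130 (blk 19, set 3) → VC-HIT  vc=[24, 15]
6: 0xf3 (blk 15, set 3) → VC-HIT  vc=[24, 19]
7: 0x135 (blk 19, set 3) → VC-HIT  vc=[24, 15]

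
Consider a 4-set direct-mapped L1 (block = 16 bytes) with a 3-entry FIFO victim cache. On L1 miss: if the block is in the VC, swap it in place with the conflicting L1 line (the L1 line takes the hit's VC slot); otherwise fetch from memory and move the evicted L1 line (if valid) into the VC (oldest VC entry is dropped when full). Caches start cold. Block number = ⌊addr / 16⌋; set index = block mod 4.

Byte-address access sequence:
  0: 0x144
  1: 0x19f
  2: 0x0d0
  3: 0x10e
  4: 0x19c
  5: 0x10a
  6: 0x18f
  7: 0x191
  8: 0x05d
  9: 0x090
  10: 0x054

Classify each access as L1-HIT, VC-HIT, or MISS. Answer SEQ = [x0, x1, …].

SEQ = [MISS, MISS, MISS, MISS, VC-HIT, L1-HIT, MISS, L1-HIT, MISS, MISS, VC-HIT]

  [0] addr=0x144 blk=20 s=0: MISS | VC []
  [1] addr=0x19f blk=25 s=1: MISS | VC []
  [2] addr=0xd0 blk=13 s=1: MISS | VC [25]
  [3] addr=0x10e blk=16 s=0: MISS | VC [25, 20]
  [4] addr=0x19c blk=25 s=1: VC-HIT | VC [13, 20]
  [5] addr=0x10a blk=16 s=0: L1-HIT | VC [13, 20]
  [6] addr=0x18f blk=24 s=0: MISS | VC [13, 20, 16]
  [7] addr=0x191 blk=25 s=1: L1-HIT | VC [13, 20, 16]
  [8] addr=0x5d blk=5 s=1: MISS | VC [20, 16, 25]
  [9] addr=0x90 blk=9 s=1: MISS | VC [16, 25, 5]
  [10] addr=0x54 blk=5 s=1: VC-HIT | VC [16, 25, 9]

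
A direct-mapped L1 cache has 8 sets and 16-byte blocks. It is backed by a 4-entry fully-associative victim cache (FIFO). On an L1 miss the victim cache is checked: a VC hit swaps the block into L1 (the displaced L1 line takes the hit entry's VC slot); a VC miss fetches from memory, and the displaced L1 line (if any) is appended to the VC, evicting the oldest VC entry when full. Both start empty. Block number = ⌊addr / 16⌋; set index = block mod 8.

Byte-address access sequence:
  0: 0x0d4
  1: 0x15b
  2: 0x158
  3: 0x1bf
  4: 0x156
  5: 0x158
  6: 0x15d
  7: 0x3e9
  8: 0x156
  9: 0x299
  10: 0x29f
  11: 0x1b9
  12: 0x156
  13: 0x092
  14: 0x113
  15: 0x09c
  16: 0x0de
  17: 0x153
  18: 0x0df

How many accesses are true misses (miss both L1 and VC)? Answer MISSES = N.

0: 0xd4 (blk 13, set 5) → MISS  vc=[]
1: 0x15b (blk 21, set 5) → MISS  vc=[13]
2: 0x158 (blk 21, set 5) → L1-HIT  vc=[13]
3: 0x1bf (blk 27, set 3) → MISS  vc=[13]
4: 0x156 (blk 21, set 5) → L1-HIT  vc=[13]
5: 0x158 (blk 21, set 5) → L1-HIT  vc=[13]
6: 0x15d (blk 21, set 5) → L1-HIT  vc=[13]
7: 0x3e9 (blk 62, set 6) → MISS  vc=[13]
8: 0x156 (blk 21, set 5) → L1-HIT  vc=[13]
9: 0x299 (blk 41, set 1) → MISS  vc=[13]
10: 0x29f (blk 41, set 1) → L1-HIT  vc=[13]
11: 0x1b9 (blk 27, set 3) → L1-HIT  vc=[13]
12: 0x156 (blk 21, set 5) → L1-HIT  vc=[13]
13: 0x92 (blk 9, set 1) → MISS  vc=[13, 41]
14: 0x113 (blk 17, set 1) → MISS  vc=[13, 41, 9]
15: 0x9c (blk 9, set 1) → VC-HIT  vc=[13, 41, 17]
16: 0xde (blk 13, set 5) → VC-HIT  vc=[21, 41, 17]
17: 0x153 (blk 21, set 5) → VC-HIT  vc=[13, 41, 17]
18: 0xdf (blk 13, set 5) → VC-HIT  vc=[21, 41, 17]

MISSES = 7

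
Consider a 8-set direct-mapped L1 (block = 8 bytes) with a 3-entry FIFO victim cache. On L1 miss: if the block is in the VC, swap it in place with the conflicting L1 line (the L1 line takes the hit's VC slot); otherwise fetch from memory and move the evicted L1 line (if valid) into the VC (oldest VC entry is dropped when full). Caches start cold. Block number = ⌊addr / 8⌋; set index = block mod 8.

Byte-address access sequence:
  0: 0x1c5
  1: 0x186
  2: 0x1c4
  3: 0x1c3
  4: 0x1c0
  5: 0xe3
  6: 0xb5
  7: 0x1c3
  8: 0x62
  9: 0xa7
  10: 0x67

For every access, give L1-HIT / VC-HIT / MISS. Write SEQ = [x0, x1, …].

#0 0x1c5→b56/s0 MISS; vc=[]
#1 0x186→b48/s0 MISS; vc=[56]
#2 0x1c4→b56/s0 VC-HIT; vc=[48]
#3 0x1c3→b56/s0 L1-HIT; vc=[48]
#4 0x1c0→b56/s0 L1-HIT; vc=[48]
#5 0xe3→b28/s4 MISS; vc=[48]
#6 0xb5→b22/s6 MISS; vc=[48]
#7 0x1c3→b56/s0 L1-HIT; vc=[48]
#8 0x62→b12/s4 MISS; vc=[48,28]
#9 0xa7→b20/s4 MISS; vc=[48,28,12]
#10 0x67→b12/s4 VC-HIT; vc=[48,28,20]

SEQ = [MISS, MISS, VC-HIT, L1-HIT, L1-HIT, MISS, MISS, L1-HIT, MISS, MISS, VC-HIT]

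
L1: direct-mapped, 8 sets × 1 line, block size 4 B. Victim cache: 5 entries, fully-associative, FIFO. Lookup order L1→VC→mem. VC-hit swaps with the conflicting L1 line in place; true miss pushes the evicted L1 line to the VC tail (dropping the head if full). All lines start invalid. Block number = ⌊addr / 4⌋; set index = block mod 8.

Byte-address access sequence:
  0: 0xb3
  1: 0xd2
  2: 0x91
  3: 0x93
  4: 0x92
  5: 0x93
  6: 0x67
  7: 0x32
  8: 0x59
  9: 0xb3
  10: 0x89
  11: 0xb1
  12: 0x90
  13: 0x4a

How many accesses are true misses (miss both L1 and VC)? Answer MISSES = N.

  [0] addr=0xb3 blk=44 s=4: MISS | VC []
  [1] addr=0xd2 blk=52 s=4: MISS | VC [44]
  [2] addr=0x91 blk=36 s=4: MISS | VC [44, 52]
  [3] addr=0x93 blk=36 s=4: L1-HIT | VC [44, 52]
  [4] addr=0x92 blk=36 s=4: L1-HIT | VC [44, 52]
  [5] addr=0x93 blk=36 s=4: L1-HIT | VC [44, 52]
  [6] addr=0x67 blk=25 s=1: MISS | VC [44, 52]
  [7] addr=0x32 blk=12 s=4: MISS | VC [44, 52, 36]
  [8] addr=0x59 blk=22 s=6: MISS | VC [44, 52, 36]
  [9] addr=0xb3 blk=44 s=4: VC-HIT | VC [12, 52, 36]
  [10] addr=0x89 blk=34 s=2: MISS | VC [12, 52, 36]
  [11] addr=0xb1 blk=44 s=4: L1-HIT | VC [12, 52, 36]
  [12] addr=0x90 blk=36 s=4: VC-HIT | VC [12, 52, 44]
  [13] addr=0x4a blk=18 s=2: MISS | VC [12, 52, 44, 34]

MISSES = 8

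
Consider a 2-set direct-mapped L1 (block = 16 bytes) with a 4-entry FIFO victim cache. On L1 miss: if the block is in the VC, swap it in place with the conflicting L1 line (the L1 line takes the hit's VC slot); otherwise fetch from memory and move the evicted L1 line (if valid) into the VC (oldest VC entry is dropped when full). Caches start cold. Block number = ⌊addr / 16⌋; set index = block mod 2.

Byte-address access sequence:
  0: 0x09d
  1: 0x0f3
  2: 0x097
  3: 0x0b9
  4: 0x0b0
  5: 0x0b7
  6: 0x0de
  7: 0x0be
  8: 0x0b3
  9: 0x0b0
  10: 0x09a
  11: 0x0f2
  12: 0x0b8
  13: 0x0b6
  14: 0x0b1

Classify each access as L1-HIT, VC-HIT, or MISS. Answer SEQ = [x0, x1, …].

SEQ = [MISS, MISS, VC-HIT, MISS, L1-HIT, L1-HIT, MISS, VC-HIT, L1-HIT, L1-HIT, VC-HIT, VC-HIT, VC-HIT, L1-HIT, L1-HIT]

0: 0x9d (blk 9, set 1) → MISS  vc=[]
1: 0xf3 (blk 15, set 1) → MISS  vc=[9]
2: 0x97 (blk 9, set 1) → VC-HIT  vc=[15]
3: 0xb9 (blk 11, set 1) → MISS  vc=[15, 9]
4: 0xb0 (blk 11, set 1) → L1-HIT  vc=[15, 9]
5: 0xb7 (blk 11, set 1) → L1-HIT  vc=[15, 9]
6: 0xde (blk 13, set 1) → MISS  vc=[15, 9, 11]
7: 0xbe (blk 11, set 1) → VC-HIT  vc=[15, 9, 13]
8: 0xb3 (blk 11, set 1) → L1-HIT  vc=[15, 9, 13]
9: 0xb0 (blk 11, set 1) → L1-HIT  vc=[15, 9, 13]
10: 0x9a (blk 9, set 1) → VC-HIT  vc=[15, 11, 13]
11: 0xf2 (blk 15, set 1) → VC-HIT  vc=[9, 11, 13]
12: 0xb8 (blk 11, set 1) → VC-HIT  vc=[9, 15, 13]
13: 0xb6 (blk 11, set 1) → L1-HIT  vc=[9, 15, 13]
14: 0xb1 (blk 11, set 1) → L1-HIT  vc=[9, 15, 13]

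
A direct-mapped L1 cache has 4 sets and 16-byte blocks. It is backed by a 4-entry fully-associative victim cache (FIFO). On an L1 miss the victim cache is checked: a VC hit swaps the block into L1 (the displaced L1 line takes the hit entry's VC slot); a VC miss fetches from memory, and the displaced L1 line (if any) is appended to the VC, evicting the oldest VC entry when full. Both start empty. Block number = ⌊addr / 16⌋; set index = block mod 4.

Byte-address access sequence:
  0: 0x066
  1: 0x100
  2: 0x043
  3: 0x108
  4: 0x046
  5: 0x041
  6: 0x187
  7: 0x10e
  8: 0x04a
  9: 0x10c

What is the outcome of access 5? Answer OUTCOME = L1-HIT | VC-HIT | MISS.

#0 0x66→b6/s2 MISS; vc=[]
#1 0x100→b16/s0 MISS; vc=[]
#2 0x43→b4/s0 MISS; vc=[16]
#3 0x108→b16/s0 VC-HIT; vc=[4]
#4 0x46→b4/s0 VC-HIT; vc=[16]
#5 0x41→b4/s0 L1-HIT; vc=[16]
#6 0x187→b24/s0 MISS; vc=[16,4]
#7 0x10e→b16/s0 VC-HIT; vc=[24,4]
#8 0x4a→b4/s0 VC-HIT; vc=[24,16]
#9 0x10c→b16/s0 VC-HIT; vc=[24,4]

OUTCOME = L1-HIT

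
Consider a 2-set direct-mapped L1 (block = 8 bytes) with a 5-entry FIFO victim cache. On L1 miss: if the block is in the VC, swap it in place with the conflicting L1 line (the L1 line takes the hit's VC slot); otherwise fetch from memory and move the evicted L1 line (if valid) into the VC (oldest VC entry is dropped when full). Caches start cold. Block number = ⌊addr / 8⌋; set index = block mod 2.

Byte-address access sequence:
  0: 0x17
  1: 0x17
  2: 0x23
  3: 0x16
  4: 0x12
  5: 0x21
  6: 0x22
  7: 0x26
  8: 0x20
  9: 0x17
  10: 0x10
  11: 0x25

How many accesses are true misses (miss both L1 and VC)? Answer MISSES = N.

MISSES = 2

  [0] addr=0x17 blk=2 s=0: MISS | VC []
  [1] addr=0x17 blk=2 s=0: L1-HIT | VC []
  [2] addr=0x23 blk=4 s=0: MISS | VC [2]
  [3] addr=0x16 blk=2 s=0: VC-HIT | VC [4]
  [4] addr=0x12 blk=2 s=0: L1-HIT | VC [4]
  [5] addr=0x21 blk=4 s=0: VC-HIT | VC [2]
  [6] addr=0x22 blk=4 s=0: L1-HIT | VC [2]
  [7] addr=0x26 blk=4 s=0: L1-HIT | VC [2]
  [8] addr=0x20 blk=4 s=0: L1-HIT | VC [2]
  [9] addr=0x17 blk=2 s=0: VC-HIT | VC [4]
  [10] addr=0x10 blk=2 s=0: L1-HIT | VC [4]
  [11] addr=0x25 blk=4 s=0: VC-HIT | VC [2]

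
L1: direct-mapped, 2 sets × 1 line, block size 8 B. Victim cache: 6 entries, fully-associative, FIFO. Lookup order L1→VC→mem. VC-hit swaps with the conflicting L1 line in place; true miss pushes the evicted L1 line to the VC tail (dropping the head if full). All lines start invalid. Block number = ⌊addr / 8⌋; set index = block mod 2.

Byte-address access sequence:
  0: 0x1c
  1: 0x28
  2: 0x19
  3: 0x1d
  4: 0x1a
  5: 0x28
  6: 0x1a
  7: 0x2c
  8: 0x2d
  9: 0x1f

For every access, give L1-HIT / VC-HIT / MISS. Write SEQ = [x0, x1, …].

SEQ = [MISS, MISS, VC-HIT, L1-HIT, L1-HIT, VC-HIT, VC-HIT, VC-HIT, L1-HIT, VC-HIT]

  [0] addr=0x1c blk=3 s=1: MISS | VC []
  [1] addr=0x28 blk=5 s=1: MISS | VC [3]
  [2] addr=0x19 blk=3 s=1: VC-HIT | VC [5]
  [3] addr=0x1d blk=3 s=1: L1-HIT | VC [5]
  [4] addr=0x1a blk=3 s=1: L1-HIT | VC [5]
  [5] addr=0x28 blk=5 s=1: VC-HIT | VC [3]
  [6] addr=0x1a blk=3 s=1: VC-HIT | VC [5]
  [7] addr=0x2c blk=5 s=1: VC-HIT | VC [3]
  [8] addr=0x2d blk=5 s=1: L1-HIT | VC [3]
  [9] addr=0x1f blk=3 s=1: VC-HIT | VC [5]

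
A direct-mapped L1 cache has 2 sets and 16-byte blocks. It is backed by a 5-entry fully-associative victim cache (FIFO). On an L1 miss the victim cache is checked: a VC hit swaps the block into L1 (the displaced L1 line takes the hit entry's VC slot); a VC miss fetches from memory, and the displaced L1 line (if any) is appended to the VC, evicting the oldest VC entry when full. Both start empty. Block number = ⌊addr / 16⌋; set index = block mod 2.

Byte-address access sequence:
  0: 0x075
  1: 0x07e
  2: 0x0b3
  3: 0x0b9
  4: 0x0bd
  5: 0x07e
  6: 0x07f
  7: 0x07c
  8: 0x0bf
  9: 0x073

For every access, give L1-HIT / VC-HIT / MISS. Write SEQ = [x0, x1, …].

  [0] addr=0x75 blk=7 s=1: MISS | VC []
  [1] addr=0x7e blk=7 s=1: L1-HIT | VC []
  [2] addr=0xb3 blk=11 s=1: MISS | VC [7]
  [3] addr=0xb9 blk=11 s=1: L1-HIT | VC [7]
  [4] addr=0xbd blk=11 s=1: L1-HIT | VC [7]
  [5] addr=0x7e blk=7 s=1: VC-HIT | VC [11]
  [6] addr=0x7f blk=7 s=1: L1-HIT | VC [11]
  [7] addr=0x7c blk=7 s=1: L1-HIT | VC [11]
  [8] addr=0xbf blk=11 s=1: VC-HIT | VC [7]
  [9] addr=0x73 blk=7 s=1: VC-HIT | VC [11]

SEQ = [MISS, L1-HIT, MISS, L1-HIT, L1-HIT, VC-HIT, L1-HIT, L1-HIT, VC-HIT, VC-HIT]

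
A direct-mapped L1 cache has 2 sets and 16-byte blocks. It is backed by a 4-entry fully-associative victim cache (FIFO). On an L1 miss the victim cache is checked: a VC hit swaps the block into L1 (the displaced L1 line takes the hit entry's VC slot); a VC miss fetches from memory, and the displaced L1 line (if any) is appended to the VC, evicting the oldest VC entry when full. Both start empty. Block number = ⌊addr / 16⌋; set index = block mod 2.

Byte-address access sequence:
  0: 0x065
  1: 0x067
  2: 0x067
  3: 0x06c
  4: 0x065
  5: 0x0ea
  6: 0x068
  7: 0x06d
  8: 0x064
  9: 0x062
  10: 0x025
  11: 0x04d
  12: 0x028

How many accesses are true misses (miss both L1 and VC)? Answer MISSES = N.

0: 0x65 (blk 6, set 0) → MISS  vc=[]
1: 0x67 (blk 6, set 0) → L1-HIT  vc=[]
2: 0x67 (blk 6, set 0) → L1-HIT  vc=[]
3: 0x6c (blk 6, set 0) → L1-HIT  vc=[]
4: 0x65 (blk 6, set 0) → L1-HIT  vc=[]
5: 0xea (blk 14, set 0) → MISS  vc=[6]
6: 0x68 (blk 6, set 0) → VC-HIT  vc=[14]
7: 0x6d (blk 6, set 0) → L1-HIT  vc=[14]
8: 0x64 (blk 6, set 0) → L1-HIT  vc=[14]
9: 0x62 (blk 6, set 0) → L1-HIT  vc=[14]
10: 0x25 (blk 2, set 0) → MISS  vc=[14, 6]
11: 0x4d (blk 4, set 0) → MISS  vc=[14, 6, 2]
12: 0x28 (blk 2, set 0) → VC-HIT  vc=[14, 6, 4]

MISSES = 4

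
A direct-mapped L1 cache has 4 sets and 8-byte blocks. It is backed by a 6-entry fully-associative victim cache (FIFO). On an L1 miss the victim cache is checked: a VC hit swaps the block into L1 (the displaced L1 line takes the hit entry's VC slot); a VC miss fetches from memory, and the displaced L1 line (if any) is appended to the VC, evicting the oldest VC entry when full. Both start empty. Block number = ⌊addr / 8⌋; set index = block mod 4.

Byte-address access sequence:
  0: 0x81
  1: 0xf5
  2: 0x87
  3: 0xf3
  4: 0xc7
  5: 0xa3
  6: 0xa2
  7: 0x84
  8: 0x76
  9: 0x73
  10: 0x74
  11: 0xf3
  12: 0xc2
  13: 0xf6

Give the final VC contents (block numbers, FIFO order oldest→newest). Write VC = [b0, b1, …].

VC = [20, 16, 14]

0: 0x81 (blk 16, set 0) → MISS  vc=[]
1: 0xf5 (blk 30, set 2) → MISS  vc=[]
2: 0x87 (blk 16, set 0) → L1-HIT  vc=[]
3: 0xf3 (blk 30, set 2) → L1-HIT  vc=[]
4: 0xc7 (blk 24, set 0) → MISS  vc=[16]
5: 0xa3 (blk 20, set 0) → MISS  vc=[16, 24]
6: 0xa2 (blk 20, set 0) → L1-HIT  vc=[16, 24]
7: 0x84 (blk 16, set 0) → VC-HIT  vc=[20, 24]
8: 0x76 (blk 14, set 2) → MISS  vc=[20, 24, 30]
9: 0x73 (blk 14, set 2) → L1-HIT  vc=[20, 24, 30]
10: 0x74 (blk 14, set 2) → L1-HIT  vc=[20, 24, 30]
11: 0xf3 (blk 30, set 2) → VC-HIT  vc=[20, 24, 14]
12: 0xc2 (blk 24, set 0) → VC-HIT  vc=[20, 16, 14]
13: 0xf6 (blk 30, set 2) → L1-HIT  vc=[20, 16, 14]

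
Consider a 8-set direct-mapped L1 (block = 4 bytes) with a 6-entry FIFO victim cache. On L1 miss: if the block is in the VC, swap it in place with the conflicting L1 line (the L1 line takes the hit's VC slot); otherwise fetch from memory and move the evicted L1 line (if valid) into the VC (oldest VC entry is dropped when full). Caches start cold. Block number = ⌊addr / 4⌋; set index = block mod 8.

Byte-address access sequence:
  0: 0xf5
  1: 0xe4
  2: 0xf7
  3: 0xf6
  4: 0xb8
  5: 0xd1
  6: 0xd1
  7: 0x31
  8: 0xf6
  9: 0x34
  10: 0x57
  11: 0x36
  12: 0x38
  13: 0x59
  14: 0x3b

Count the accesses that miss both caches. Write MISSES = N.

MISSES = 9

#0 0xf5→b61/s5 MISS; vc=[]
#1 0xe4→b57/s1 MISS; vc=[]
#2 0xf7→b61/s5 L1-HIT; vc=[]
#3 0xf6→b61/s5 L1-HIT; vc=[]
#4 0xb8→b46/s6 MISS; vc=[]
#5 0xd1→b52/s4 MISS; vc=[]
#6 0xd1→b52/s4 L1-HIT; vc=[]
#7 0x31→b12/s4 MISS; vc=[52]
#8 0xf6→b61/s5 L1-HIT; vc=[52]
#9 0x34→b13/s5 MISS; vc=[52,61]
#10 0x57→b21/s5 MISS; vc=[52,61,13]
#11 0x36→b13/s5 VC-HIT; vc=[52,61,21]
#12 0x38→b14/s6 MISS; vc=[52,61,21,46]
#13 0x59→b22/s6 MISS; vc=[52,61,21,46,14]
#14 0x3b→b14/s6 VC-HIT; vc=[52,61,21,46,22]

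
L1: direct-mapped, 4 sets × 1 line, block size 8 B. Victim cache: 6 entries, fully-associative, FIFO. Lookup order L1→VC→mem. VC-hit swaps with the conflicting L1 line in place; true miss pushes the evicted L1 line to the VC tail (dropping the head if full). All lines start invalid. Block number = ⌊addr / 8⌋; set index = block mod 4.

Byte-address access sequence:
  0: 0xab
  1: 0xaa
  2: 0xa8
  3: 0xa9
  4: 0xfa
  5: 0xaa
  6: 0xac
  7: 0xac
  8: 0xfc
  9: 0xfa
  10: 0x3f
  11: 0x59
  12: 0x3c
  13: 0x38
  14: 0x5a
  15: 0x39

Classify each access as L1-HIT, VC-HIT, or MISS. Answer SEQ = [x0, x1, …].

SEQ = [MISS, L1-HIT, L1-HIT, L1-HIT, MISS, L1-HIT, L1-HIT, L1-HIT, L1-HIT, L1-HIT, MISS, MISS, VC-HIT, L1-HIT, VC-HIT, VC-HIT]

#0 0xab→b21/s1 MISS; vc=[]
#1 0xaa→b21/s1 L1-HIT; vc=[]
#2 0xa8→b21/s1 L1-HIT; vc=[]
#3 0xa9→b21/s1 L1-HIT; vc=[]
#4 0xfa→b31/s3 MISS; vc=[]
#5 0xaa→b21/s1 L1-HIT; vc=[]
#6 0xac→b21/s1 L1-HIT; vc=[]
#7 0xac→b21/s1 L1-HIT; vc=[]
#8 0xfc→b31/s3 L1-HIT; vc=[]
#9 0xfa→b31/s3 L1-HIT; vc=[]
#10 0x3f→b7/s3 MISS; vc=[31]
#11 0x59→b11/s3 MISS; vc=[31,7]
#12 0x3c→b7/s3 VC-HIT; vc=[31,11]
#13 0x38→b7/s3 L1-HIT; vc=[31,11]
#14 0x5a→b11/s3 VC-HIT; vc=[31,7]
#15 0x39→b7/s3 VC-HIT; vc=[31,11]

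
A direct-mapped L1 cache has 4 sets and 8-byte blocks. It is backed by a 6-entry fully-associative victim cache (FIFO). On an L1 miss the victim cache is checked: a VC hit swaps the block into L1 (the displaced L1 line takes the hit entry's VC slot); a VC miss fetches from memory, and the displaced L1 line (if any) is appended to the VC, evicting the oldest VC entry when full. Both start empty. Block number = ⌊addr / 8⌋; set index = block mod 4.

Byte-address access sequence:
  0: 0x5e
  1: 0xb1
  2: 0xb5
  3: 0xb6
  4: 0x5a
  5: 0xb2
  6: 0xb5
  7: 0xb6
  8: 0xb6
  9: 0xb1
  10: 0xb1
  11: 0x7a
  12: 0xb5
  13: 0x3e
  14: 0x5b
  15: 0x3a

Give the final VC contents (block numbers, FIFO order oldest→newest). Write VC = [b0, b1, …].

#0 0x5e→b11/s3 MISS; vc=[]
#1 0xb1→b22/s2 MISS; vc=[]
#2 0xb5→b22/s2 L1-HIT; vc=[]
#3 0xb6→b22/s2 L1-HIT; vc=[]
#4 0x5a→b11/s3 L1-HIT; vc=[]
#5 0xb2→b22/s2 L1-HIT; vc=[]
#6 0xb5→b22/s2 L1-HIT; vc=[]
#7 0xb6→b22/s2 L1-HIT; vc=[]
#8 0xb6→b22/s2 L1-HIT; vc=[]
#9 0xb1→b22/s2 L1-HIT; vc=[]
#10 0xb1→b22/s2 L1-HIT; vc=[]
#11 0x7a→b15/s3 MISS; vc=[11]
#12 0xb5→b22/s2 L1-HIT; vc=[11]
#13 0x3e→b7/s3 MISS; vc=[11,15]
#14 0x5b→b11/s3 VC-HIT; vc=[7,15]
#15 0x3a→b7/s3 VC-HIT; vc=[11,15]

VC = [11, 15]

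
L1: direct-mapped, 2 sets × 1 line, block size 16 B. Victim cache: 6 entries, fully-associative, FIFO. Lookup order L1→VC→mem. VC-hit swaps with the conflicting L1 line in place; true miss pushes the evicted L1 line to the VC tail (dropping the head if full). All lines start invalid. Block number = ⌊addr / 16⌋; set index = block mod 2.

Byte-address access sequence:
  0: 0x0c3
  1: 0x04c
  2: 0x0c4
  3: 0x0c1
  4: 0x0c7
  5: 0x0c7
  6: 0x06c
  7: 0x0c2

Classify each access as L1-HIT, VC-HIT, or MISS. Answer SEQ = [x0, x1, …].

SEQ = [MISS, MISS, VC-HIT, L1-HIT, L1-HIT, L1-HIT, MISS, VC-HIT]

  [0] addr=0xc3 blk=12 s=0: MISS | VC []
  [1] addr=0x4c blk=4 s=0: MISS | VC [12]
  [2] addr=0xc4 blk=12 s=0: VC-HIT | VC [4]
  [3] addr=0xc1 blk=12 s=0: L1-HIT | VC [4]
  [4] addr=0xc7 blk=12 s=0: L1-HIT | VC [4]
  [5] addr=0xc7 blk=12 s=0: L1-HIT | VC [4]
  [6] addr=0x6c blk=6 s=0: MISS | VC [4, 12]
  [7] addr=0xc2 blk=12 s=0: VC-HIT | VC [4, 6]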